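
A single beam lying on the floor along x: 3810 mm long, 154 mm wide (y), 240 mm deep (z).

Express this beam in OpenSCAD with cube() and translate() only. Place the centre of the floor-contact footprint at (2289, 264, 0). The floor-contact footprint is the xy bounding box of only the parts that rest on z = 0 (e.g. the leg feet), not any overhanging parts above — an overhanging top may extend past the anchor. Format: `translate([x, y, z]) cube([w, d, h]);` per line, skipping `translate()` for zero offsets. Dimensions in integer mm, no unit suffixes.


translate([384, 187, 0]) cube([3810, 154, 240]);


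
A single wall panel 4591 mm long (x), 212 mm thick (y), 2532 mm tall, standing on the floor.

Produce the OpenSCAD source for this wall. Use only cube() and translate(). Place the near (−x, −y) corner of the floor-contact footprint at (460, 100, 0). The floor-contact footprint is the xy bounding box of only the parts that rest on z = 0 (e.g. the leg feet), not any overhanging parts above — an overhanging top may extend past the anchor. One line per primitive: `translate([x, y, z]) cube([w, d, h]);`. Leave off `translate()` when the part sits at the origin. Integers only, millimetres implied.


translate([460, 100, 0]) cube([4591, 212, 2532]);


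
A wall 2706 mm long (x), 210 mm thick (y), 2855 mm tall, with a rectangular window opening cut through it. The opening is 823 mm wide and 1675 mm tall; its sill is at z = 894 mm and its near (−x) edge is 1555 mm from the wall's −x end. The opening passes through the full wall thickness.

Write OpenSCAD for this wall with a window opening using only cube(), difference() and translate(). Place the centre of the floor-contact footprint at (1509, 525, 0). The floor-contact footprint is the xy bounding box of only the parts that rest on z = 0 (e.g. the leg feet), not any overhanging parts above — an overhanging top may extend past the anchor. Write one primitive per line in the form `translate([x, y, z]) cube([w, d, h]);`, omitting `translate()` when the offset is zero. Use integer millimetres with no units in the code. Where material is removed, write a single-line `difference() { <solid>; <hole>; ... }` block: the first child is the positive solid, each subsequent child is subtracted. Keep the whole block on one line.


difference() { translate([156, 420, 0]) cube([2706, 210, 2855]); translate([1711, 420, 894]) cube([823, 210, 1675]); }


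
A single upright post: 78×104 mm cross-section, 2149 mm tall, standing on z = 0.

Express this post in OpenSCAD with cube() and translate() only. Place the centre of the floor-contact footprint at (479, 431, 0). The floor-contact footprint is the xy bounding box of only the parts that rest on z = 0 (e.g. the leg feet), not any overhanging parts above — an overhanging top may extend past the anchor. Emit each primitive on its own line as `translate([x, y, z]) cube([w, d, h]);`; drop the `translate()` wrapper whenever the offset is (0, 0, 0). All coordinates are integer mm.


translate([440, 379, 0]) cube([78, 104, 2149]);


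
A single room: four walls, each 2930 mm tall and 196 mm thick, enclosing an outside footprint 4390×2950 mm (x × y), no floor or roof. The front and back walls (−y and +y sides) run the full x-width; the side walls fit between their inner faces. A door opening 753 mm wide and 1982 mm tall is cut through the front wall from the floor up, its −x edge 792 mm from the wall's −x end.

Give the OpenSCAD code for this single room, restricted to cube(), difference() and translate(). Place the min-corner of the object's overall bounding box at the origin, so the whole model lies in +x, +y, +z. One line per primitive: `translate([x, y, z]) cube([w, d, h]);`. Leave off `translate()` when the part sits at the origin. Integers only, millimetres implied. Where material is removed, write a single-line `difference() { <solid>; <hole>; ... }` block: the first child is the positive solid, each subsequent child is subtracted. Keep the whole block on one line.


difference() { cube([4390, 196, 2930]); translate([792, 0, 0]) cube([753, 196, 1982]); }
translate([0, 2754, 0]) cube([4390, 196, 2930]);
translate([0, 196, 0]) cube([196, 2558, 2930]);
translate([4194, 196, 0]) cube([196, 2558, 2930]);


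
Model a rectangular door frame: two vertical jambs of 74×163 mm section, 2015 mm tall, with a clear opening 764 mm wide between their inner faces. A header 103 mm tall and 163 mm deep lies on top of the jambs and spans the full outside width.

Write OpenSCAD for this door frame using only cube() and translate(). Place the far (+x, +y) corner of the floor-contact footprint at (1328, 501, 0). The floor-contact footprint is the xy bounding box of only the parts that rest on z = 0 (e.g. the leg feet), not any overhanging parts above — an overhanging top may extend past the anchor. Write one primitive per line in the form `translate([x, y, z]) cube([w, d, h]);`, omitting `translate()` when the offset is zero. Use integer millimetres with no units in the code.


translate([416, 338, 0]) cube([74, 163, 2015]);
translate([1254, 338, 0]) cube([74, 163, 2015]);
translate([416, 338, 2015]) cube([912, 163, 103]);


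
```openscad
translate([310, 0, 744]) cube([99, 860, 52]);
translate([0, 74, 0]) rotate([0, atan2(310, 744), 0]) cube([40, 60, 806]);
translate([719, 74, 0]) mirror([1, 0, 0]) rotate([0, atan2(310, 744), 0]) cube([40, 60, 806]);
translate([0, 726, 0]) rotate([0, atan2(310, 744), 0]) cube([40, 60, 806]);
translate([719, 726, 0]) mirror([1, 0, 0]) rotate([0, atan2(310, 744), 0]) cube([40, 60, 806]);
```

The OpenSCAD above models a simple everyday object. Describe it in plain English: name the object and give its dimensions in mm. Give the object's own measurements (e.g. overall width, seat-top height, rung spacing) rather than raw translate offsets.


A sawhorse. A 99×860×52 mm beam (x, y, z) sits on two A-frame leg pairs. Each pair is two raked legs of 40×60 mm section (60 mm along y) splaying symmetrically in x. Each leg rises 744 mm vertically over 310 mm of horizontal reach and is 806 mm long along its own axis. Every leg's outer bottom edge rests on the floor and its outer top edge meets a bottom edge of the beam — the left legs (tilting toward +x) meet the beam's −x bottom edge, the right legs (their mirror images, tilting toward −x) meet its +x bottom edge — so the leg tops tuck under the beam, the beam's underside is 744 mm above the floor, and the feet are 719 mm apart outside-to-outside with the beam centred between them. The two leg pairs are set in 74 mm from either end of the beam.


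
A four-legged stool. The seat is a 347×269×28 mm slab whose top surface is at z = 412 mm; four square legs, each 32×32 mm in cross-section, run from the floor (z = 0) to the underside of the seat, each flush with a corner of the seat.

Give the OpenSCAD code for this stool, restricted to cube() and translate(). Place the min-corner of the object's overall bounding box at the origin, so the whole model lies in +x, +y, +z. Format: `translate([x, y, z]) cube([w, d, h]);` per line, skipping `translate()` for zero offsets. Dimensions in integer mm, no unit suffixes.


translate([0, 0, 384]) cube([347, 269, 28]);
cube([32, 32, 384]);
translate([315, 0, 0]) cube([32, 32, 384]);
translate([0, 237, 0]) cube([32, 32, 384]);
translate([315, 237, 0]) cube([32, 32, 384]);


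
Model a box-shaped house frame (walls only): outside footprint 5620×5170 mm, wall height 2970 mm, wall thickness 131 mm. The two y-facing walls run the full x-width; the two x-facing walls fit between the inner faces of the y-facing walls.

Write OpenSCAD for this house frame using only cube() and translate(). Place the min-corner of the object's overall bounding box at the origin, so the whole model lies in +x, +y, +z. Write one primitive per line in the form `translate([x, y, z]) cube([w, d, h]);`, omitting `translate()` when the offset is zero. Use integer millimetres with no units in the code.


cube([5620, 131, 2970]);
translate([0, 5039, 0]) cube([5620, 131, 2970]);
translate([0, 131, 0]) cube([131, 4908, 2970]);
translate([5489, 131, 0]) cube([131, 4908, 2970]);


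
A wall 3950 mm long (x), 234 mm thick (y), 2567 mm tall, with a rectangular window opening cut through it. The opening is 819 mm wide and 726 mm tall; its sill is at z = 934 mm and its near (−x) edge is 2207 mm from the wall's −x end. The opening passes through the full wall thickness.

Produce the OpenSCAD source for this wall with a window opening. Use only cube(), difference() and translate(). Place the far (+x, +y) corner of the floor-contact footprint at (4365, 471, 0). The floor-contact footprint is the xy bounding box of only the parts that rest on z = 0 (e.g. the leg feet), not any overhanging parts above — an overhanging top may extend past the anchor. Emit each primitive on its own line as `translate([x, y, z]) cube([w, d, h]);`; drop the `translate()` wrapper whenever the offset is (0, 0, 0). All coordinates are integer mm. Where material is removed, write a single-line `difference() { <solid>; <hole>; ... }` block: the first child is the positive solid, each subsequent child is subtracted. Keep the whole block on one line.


difference() { translate([415, 237, 0]) cube([3950, 234, 2567]); translate([2622, 237, 934]) cube([819, 234, 726]); }


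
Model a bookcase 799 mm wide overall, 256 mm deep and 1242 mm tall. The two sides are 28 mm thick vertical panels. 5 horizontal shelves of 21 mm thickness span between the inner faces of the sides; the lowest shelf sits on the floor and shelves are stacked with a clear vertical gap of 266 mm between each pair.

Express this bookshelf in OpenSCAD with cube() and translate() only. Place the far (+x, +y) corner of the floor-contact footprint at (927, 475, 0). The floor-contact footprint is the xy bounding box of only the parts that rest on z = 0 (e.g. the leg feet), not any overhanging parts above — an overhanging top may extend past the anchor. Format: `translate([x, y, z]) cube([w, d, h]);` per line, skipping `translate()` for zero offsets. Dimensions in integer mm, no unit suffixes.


translate([128, 219, 0]) cube([28, 256, 1242]);
translate([899, 219, 0]) cube([28, 256, 1242]);
translate([156, 219, 0]) cube([743, 256, 21]);
translate([156, 219, 287]) cube([743, 256, 21]);
translate([156, 219, 574]) cube([743, 256, 21]);
translate([156, 219, 861]) cube([743, 256, 21]);
translate([156, 219, 1148]) cube([743, 256, 21]);


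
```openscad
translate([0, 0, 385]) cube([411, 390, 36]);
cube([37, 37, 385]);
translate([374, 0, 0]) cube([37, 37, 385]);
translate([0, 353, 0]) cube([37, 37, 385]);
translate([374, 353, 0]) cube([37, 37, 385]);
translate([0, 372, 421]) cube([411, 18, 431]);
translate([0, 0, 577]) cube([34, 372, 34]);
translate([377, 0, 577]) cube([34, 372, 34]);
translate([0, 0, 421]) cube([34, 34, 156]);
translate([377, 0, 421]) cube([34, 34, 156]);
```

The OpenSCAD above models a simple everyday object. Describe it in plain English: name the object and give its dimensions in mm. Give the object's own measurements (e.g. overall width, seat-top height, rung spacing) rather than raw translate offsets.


A chair. The seat is a 411×390×36 mm slab with its top at z = 421 mm, on four 37×37 mm corner legs (flush with the seat edges, standing on z = 0). A flat backrest 18 mm thick, 431 mm tall, spans the full seat width and rises from the seat top along its +y edge, rear face flush with the rear of the seat. Two armrests of 34×34 mm section run along each side from the seat's front edge to the front of the backrest, top faces 190 mm above the seat top and outer faces flush with the seat's x-edges; a 34×34 mm post under the front of each armrest stands on the seat at the front corner.


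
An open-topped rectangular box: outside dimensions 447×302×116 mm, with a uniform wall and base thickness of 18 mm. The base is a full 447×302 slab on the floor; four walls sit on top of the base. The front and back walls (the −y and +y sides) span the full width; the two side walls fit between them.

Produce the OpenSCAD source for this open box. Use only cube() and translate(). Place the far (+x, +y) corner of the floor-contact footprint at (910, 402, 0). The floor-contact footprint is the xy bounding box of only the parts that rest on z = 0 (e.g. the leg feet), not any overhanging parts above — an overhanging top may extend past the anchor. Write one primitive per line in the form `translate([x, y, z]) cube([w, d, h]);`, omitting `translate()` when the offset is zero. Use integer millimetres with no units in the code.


translate([463, 100, 0]) cube([447, 302, 18]);
translate([463, 100, 18]) cube([447, 18, 98]);
translate([463, 384, 18]) cube([447, 18, 98]);
translate([463, 118, 18]) cube([18, 266, 98]);
translate([892, 118, 18]) cube([18, 266, 98]);


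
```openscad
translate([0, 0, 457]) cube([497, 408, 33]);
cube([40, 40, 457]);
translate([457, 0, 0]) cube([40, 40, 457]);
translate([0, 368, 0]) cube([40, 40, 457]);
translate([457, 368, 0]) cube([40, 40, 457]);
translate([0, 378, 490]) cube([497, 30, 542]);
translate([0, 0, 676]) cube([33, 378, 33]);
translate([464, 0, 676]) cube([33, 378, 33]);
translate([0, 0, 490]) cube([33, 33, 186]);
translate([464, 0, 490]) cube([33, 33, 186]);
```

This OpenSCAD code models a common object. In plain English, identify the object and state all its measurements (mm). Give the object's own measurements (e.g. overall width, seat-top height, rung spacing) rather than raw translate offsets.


A chair. The seat is a 497×408×33 mm slab with its top at z = 490 mm, on four 40×40 mm corner legs (flush with the seat edges, standing on z = 0). A flat backrest 30 mm thick, 542 mm tall, spans the full seat width and rises from the seat top along its +y edge, rear face flush with the rear of the seat. Two armrests of 33×33 mm section run along each side from the seat's front edge to the front of the backrest, top faces 219 mm above the seat top and outer faces flush with the seat's x-edges; a 33×33 mm post under the front of each armrest stands on the seat at the front corner.


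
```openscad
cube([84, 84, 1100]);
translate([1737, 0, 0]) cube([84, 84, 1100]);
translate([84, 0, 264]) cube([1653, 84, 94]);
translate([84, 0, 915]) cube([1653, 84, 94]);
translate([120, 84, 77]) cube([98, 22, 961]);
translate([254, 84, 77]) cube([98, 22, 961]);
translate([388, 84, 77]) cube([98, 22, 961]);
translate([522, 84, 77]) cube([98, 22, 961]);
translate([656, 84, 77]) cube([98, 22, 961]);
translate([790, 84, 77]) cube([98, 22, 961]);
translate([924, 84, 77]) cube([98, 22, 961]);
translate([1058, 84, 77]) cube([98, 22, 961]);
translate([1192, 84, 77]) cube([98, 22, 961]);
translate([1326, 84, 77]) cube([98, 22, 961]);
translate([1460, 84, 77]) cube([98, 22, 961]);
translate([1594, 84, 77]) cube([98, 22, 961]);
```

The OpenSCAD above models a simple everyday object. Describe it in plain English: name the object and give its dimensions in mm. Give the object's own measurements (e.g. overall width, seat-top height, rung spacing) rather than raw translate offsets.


A fence section. Two 84×84 mm posts, 1100 mm tall, stand on the floor with a clear span of 1653 mm between their inner faces. Two horizontal rails of 84×94 mm section span the gap between the posts with their undersides at z = 264 mm and z = 915 mm, flush with the posts' −y face. 12 pickets, each 98 mm wide, 22 mm thick and 961 mm tall, are fixed to the +y face of the rails with their bottoms at z = 77 mm, spaced across the span with a 36 mm gap after the −x post and between neighbouring pickets, with 45 mm left before the +x post.


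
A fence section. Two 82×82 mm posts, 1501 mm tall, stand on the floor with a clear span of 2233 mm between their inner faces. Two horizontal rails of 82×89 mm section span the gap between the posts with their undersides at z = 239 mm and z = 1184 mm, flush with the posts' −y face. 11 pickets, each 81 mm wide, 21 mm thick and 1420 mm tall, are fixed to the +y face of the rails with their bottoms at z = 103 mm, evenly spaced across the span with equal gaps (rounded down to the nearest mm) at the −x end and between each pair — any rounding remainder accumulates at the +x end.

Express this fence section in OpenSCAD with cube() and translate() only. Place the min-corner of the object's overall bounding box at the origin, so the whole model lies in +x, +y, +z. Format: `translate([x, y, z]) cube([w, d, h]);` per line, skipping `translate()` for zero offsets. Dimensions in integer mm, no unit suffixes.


cube([82, 82, 1501]);
translate([2315, 0, 0]) cube([82, 82, 1501]);
translate([82, 0, 239]) cube([2233, 82, 89]);
translate([82, 0, 1184]) cube([2233, 82, 89]);
translate([193, 82, 103]) cube([81, 21, 1420]);
translate([385, 82, 103]) cube([81, 21, 1420]);
translate([577, 82, 103]) cube([81, 21, 1420]);
translate([769, 82, 103]) cube([81, 21, 1420]);
translate([961, 82, 103]) cube([81, 21, 1420]);
translate([1153, 82, 103]) cube([81, 21, 1420]);
translate([1345, 82, 103]) cube([81, 21, 1420]);
translate([1537, 82, 103]) cube([81, 21, 1420]);
translate([1729, 82, 103]) cube([81, 21, 1420]);
translate([1921, 82, 103]) cube([81, 21, 1420]);
translate([2113, 82, 103]) cube([81, 21, 1420]);


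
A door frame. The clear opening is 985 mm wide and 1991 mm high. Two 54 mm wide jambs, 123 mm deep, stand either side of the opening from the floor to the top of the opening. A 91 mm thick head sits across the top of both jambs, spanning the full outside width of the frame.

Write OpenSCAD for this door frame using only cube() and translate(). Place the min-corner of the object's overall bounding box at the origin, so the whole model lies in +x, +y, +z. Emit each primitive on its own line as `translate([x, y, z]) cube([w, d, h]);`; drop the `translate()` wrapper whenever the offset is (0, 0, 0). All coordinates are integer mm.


cube([54, 123, 1991]);
translate([1039, 0, 0]) cube([54, 123, 1991]);
translate([0, 0, 1991]) cube([1093, 123, 91]);


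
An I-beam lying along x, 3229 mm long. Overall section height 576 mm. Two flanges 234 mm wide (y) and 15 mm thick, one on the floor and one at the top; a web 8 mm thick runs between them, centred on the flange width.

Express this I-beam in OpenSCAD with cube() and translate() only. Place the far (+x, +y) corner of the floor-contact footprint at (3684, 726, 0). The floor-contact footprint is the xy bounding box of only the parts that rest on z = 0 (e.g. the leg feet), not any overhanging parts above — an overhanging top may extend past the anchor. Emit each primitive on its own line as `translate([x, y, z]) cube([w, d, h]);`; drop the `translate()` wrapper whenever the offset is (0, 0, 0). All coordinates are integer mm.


translate([455, 492, 0]) cube([3229, 234, 15]);
translate([455, 605, 15]) cube([3229, 8, 546]);
translate([455, 492, 561]) cube([3229, 234, 15]);


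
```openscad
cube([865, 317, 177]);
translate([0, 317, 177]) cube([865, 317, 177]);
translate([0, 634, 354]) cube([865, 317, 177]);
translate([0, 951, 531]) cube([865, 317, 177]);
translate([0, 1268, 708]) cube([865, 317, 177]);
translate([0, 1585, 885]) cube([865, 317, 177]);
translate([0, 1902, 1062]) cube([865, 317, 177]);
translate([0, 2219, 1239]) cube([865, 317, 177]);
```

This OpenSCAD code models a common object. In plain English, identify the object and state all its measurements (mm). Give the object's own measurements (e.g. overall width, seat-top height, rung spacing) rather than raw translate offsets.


A straight staircase of 8 solid steps. Each step is 865 mm wide (x), 317 mm deep (y, the going) and 177 mm tall (the rise). The first step rests on the floor; each subsequent step sits one going further in +y and one rise higher in +z, directly behind and above the previous step with no overlap.


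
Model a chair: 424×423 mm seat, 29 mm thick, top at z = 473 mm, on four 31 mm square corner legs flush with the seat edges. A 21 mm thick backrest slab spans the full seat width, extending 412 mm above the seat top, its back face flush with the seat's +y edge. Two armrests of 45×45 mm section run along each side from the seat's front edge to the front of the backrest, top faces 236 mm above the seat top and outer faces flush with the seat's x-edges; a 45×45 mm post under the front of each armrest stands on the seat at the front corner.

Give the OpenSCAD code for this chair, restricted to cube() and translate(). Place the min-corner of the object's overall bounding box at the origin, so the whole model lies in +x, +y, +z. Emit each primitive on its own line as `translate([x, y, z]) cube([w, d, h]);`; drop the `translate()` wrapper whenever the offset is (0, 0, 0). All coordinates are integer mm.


// leg_h = 473 - 29 = 444
// arm post h = 236 - 45 = 191
translate([0, 0, 444]) cube([424, 423, 29]);
cube([31, 31, 444]);
translate([393, 0, 0]) cube([31, 31, 444]);
translate([0, 392, 0]) cube([31, 31, 444]);
translate([393, 392, 0]) cube([31, 31, 444]);
translate([0, 402, 473]) cube([424, 21, 412]);
translate([0, 0, 664]) cube([45, 402, 45]);
translate([379, 0, 664]) cube([45, 402, 45]);
translate([0, 0, 473]) cube([45, 45, 191]);
translate([379, 0, 473]) cube([45, 45, 191]);


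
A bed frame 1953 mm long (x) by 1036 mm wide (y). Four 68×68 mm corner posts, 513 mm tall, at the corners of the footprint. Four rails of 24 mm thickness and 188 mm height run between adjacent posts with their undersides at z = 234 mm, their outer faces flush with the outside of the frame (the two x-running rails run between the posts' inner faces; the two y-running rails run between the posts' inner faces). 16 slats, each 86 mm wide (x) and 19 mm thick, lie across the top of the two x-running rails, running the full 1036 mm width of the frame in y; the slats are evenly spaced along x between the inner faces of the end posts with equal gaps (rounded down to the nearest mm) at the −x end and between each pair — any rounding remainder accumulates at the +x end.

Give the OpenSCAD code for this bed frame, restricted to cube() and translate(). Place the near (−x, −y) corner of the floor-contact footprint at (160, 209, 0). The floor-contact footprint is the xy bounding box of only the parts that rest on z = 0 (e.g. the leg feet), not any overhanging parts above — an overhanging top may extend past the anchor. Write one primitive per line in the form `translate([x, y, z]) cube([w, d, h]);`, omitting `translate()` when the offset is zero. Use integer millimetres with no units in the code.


translate([160, 209, 0]) cube([68, 68, 513]);
translate([160, 1177, 0]) cube([68, 68, 513]);
translate([2045, 209, 0]) cube([68, 68, 513]);
translate([2045, 1177, 0]) cube([68, 68, 513]);
translate([228, 209, 234]) cube([1817, 24, 188]);
translate([228, 1221, 234]) cube([1817, 24, 188]);
translate([160, 277, 234]) cube([24, 900, 188]);
translate([2089, 277, 234]) cube([24, 900, 188]);
translate([253, 209, 422]) cube([86, 1036, 19]);
translate([364, 209, 422]) cube([86, 1036, 19]);
translate([475, 209, 422]) cube([86, 1036, 19]);
translate([586, 209, 422]) cube([86, 1036, 19]);
translate([697, 209, 422]) cube([86, 1036, 19]);
translate([808, 209, 422]) cube([86, 1036, 19]);
translate([919, 209, 422]) cube([86, 1036, 19]);
translate([1030, 209, 422]) cube([86, 1036, 19]);
translate([1141, 209, 422]) cube([86, 1036, 19]);
translate([1252, 209, 422]) cube([86, 1036, 19]);
translate([1363, 209, 422]) cube([86, 1036, 19]);
translate([1474, 209, 422]) cube([86, 1036, 19]);
translate([1585, 209, 422]) cube([86, 1036, 19]);
translate([1696, 209, 422]) cube([86, 1036, 19]);
translate([1807, 209, 422]) cube([86, 1036, 19]);
translate([1918, 209, 422]) cube([86, 1036, 19]);


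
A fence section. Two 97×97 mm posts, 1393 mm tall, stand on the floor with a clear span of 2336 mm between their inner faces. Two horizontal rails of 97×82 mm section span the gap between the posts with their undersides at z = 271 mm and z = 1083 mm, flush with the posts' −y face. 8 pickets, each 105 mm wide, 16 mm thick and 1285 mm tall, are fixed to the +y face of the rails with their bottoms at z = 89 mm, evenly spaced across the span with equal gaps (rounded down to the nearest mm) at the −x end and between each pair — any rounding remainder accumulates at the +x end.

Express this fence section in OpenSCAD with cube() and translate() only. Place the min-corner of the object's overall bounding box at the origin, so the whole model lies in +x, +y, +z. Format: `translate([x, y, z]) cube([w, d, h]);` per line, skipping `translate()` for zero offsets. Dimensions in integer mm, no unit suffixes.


cube([97, 97, 1393]);
translate([2433, 0, 0]) cube([97, 97, 1393]);
translate([97, 0, 271]) cube([2336, 97, 82]);
translate([97, 0, 1083]) cube([2336, 97, 82]);
translate([263, 97, 89]) cube([105, 16, 1285]);
translate([534, 97, 89]) cube([105, 16, 1285]);
translate([805, 97, 89]) cube([105, 16, 1285]);
translate([1076, 97, 89]) cube([105, 16, 1285]);
translate([1347, 97, 89]) cube([105, 16, 1285]);
translate([1618, 97, 89]) cube([105, 16, 1285]);
translate([1889, 97, 89]) cube([105, 16, 1285]);
translate([2160, 97, 89]) cube([105, 16, 1285]);


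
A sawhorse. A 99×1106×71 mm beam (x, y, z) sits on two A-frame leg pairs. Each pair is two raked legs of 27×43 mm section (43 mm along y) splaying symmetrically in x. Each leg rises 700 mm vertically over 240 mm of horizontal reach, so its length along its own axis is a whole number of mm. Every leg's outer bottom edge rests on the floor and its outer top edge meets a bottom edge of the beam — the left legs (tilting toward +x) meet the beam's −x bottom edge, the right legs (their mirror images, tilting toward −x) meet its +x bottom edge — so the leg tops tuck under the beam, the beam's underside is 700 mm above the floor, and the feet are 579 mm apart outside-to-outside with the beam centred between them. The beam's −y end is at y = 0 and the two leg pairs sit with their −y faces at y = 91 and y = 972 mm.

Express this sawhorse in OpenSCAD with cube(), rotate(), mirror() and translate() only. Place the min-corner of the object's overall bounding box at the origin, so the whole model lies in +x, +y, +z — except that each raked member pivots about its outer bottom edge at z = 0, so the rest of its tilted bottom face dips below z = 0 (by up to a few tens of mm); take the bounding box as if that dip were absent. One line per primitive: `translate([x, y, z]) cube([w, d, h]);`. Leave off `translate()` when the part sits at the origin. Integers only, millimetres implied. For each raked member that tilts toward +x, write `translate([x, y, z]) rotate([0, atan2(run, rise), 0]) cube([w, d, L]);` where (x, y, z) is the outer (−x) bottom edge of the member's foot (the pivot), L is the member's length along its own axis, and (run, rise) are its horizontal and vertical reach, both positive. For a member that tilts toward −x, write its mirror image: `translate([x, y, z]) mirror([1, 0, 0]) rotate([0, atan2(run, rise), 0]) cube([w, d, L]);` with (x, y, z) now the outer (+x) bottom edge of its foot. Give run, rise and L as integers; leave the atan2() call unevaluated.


// leg length = √(240² + 700²) = 740
// right-leg outer foot x = 2·240 + 99 = 579
// beam min-corner = (240, 0, 700)
translate([240, 0, 700]) cube([99, 1106, 71]);
translate([0, 91, 0]) rotate([0, atan2(240, 700), 0]) cube([27, 43, 740]);
translate([579, 91, 0]) mirror([1, 0, 0]) rotate([0, atan2(240, 700), 0]) cube([27, 43, 740]);
translate([0, 972, 0]) rotate([0, atan2(240, 700), 0]) cube([27, 43, 740]);
translate([579, 972, 0]) mirror([1, 0, 0]) rotate([0, atan2(240, 700), 0]) cube([27, 43, 740]);


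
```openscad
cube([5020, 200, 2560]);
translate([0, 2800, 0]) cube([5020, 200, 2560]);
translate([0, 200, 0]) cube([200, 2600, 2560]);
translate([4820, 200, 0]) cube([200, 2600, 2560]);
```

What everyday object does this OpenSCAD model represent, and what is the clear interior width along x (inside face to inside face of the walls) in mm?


A house (or room) frame. The interior width is 4620 mm.

Four 2560 mm walls enclosing a rectangle with no floor or roof — a room or house frame. Outside width is 5020 mm and wall thickness is 200 mm, so the interior width is 5020 − 2 × 200 = 4620 mm.


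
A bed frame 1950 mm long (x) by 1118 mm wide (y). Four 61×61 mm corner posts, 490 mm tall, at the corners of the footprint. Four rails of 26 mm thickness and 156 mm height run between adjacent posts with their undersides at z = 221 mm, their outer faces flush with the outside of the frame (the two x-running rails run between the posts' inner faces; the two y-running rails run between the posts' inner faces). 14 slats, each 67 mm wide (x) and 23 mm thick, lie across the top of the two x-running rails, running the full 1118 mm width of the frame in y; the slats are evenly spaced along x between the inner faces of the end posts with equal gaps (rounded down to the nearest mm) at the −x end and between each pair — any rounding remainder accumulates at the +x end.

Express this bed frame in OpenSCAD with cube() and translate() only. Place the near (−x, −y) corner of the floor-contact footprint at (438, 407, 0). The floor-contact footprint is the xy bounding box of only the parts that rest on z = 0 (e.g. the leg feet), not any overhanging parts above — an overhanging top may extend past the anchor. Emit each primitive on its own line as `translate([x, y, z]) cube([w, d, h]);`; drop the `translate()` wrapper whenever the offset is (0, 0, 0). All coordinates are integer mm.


// slat z = rail_z + rail_h = 221 + 156 = 377
// slat gap = ⌊(1828 − 14·67) / 15⌋ = 59
translate([438, 407, 0]) cube([61, 61, 490]);
translate([438, 1464, 0]) cube([61, 61, 490]);
translate([2327, 407, 0]) cube([61, 61, 490]);
translate([2327, 1464, 0]) cube([61, 61, 490]);
translate([499, 407, 221]) cube([1828, 26, 156]);
translate([499, 1499, 221]) cube([1828, 26, 156]);
translate([438, 468, 221]) cube([26, 996, 156]);
translate([2362, 468, 221]) cube([26, 996, 156]);
translate([558, 407, 377]) cube([67, 1118, 23]);
translate([684, 407, 377]) cube([67, 1118, 23]);
translate([810, 407, 377]) cube([67, 1118, 23]);
translate([936, 407, 377]) cube([67, 1118, 23]);
translate([1062, 407, 377]) cube([67, 1118, 23]);
translate([1188, 407, 377]) cube([67, 1118, 23]);
translate([1314, 407, 377]) cube([67, 1118, 23]);
translate([1440, 407, 377]) cube([67, 1118, 23]);
translate([1566, 407, 377]) cube([67, 1118, 23]);
translate([1692, 407, 377]) cube([67, 1118, 23]);
translate([1818, 407, 377]) cube([67, 1118, 23]);
translate([1944, 407, 377]) cube([67, 1118, 23]);
translate([2070, 407, 377]) cube([67, 1118, 23]);
translate([2196, 407, 377]) cube([67, 1118, 23]);


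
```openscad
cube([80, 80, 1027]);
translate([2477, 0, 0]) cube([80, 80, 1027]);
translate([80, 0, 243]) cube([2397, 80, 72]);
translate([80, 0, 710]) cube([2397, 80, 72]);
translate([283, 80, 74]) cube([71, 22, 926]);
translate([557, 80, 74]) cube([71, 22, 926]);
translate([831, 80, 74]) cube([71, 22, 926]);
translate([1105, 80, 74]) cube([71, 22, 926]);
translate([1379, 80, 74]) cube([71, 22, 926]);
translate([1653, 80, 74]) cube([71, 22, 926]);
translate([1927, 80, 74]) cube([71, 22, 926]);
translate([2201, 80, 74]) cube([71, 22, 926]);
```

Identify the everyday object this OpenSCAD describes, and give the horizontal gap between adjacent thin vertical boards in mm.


A fence section. The picket gap is 203 mm.

Two posts, two rails, 8 pickets — a fence section. Span 2397 mm holds 8 pickets of 71 mm with 9 equal gaps: ⌊(2397 − 8·71) / 9⌋ = 203 mm.


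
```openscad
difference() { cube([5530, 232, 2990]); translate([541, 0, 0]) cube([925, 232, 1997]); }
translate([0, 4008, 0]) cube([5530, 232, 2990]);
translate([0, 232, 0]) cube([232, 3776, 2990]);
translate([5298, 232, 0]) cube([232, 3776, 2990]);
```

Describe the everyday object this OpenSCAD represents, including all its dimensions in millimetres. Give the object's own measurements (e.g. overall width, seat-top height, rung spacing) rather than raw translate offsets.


A single room: four walls, each 2990 mm tall and 232 mm thick, enclosing an outside footprint 5530×4240 mm (x × y), no floor or roof. The front and back walls (−y and +y sides) run the full x-width; the side walls fit between their inner faces. A door opening 925 mm wide and 1997 mm tall is cut through the front wall from the floor up, its −x edge 541 mm from the wall's −x end.


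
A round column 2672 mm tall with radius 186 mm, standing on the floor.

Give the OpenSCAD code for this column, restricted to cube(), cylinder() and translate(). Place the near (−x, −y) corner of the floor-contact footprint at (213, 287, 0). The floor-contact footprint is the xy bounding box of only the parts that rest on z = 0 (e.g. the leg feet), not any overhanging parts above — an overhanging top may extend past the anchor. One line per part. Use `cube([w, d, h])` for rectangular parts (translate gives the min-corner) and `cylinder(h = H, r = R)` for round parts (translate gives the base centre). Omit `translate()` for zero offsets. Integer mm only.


translate([399, 473, 0]) cylinder(h = 2672, r = 186);


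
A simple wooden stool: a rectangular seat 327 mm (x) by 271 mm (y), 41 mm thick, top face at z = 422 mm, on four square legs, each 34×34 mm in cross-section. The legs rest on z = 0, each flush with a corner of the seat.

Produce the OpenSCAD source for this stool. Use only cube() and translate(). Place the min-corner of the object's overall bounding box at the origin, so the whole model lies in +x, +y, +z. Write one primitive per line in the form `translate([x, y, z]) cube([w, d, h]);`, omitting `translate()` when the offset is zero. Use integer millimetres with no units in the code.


translate([0, 0, 381]) cube([327, 271, 41]);
cube([34, 34, 381]);
translate([293, 0, 0]) cube([34, 34, 381]);
translate([0, 237, 0]) cube([34, 34, 381]);
translate([293, 237, 0]) cube([34, 34, 381]);


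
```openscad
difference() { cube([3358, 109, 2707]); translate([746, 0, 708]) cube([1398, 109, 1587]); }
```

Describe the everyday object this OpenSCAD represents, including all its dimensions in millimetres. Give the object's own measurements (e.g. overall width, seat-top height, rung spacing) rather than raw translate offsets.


A wall 3358 mm long (x), 109 mm thick (y), 2707 mm tall, with a rectangular window opening cut through it. The opening is 1398 mm wide and 1587 mm tall; its sill is at z = 708 mm and its near (−x) edge is 746 mm from the wall's −x end. The opening passes through the full wall thickness.


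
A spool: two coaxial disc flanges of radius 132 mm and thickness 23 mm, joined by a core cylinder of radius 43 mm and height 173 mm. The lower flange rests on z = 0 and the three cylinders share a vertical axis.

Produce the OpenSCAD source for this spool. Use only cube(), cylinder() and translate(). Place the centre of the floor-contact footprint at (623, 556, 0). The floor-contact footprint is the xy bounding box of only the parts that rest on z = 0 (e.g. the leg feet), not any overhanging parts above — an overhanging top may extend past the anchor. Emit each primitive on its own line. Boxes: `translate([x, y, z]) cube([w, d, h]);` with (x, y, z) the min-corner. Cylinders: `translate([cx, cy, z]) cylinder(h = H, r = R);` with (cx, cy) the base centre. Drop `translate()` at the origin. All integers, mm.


translate([623, 556, 0]) cylinder(h = 23, r = 132);
translate([623, 556, 23]) cylinder(h = 173, r = 43);
translate([623, 556, 196]) cylinder(h = 23, r = 132);


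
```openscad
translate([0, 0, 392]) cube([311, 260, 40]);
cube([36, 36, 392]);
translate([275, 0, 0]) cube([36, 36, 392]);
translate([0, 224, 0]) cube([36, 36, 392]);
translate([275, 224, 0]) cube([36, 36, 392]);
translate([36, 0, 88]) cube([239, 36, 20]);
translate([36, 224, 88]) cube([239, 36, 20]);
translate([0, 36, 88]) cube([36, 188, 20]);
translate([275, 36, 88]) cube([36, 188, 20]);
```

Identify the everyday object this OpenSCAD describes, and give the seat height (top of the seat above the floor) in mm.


A stool. The seat height is 432 mm.

A 311×260×40 slab at z = 392 on four corner posts — a stool. The seat top is 392 + 40 = 432 mm.


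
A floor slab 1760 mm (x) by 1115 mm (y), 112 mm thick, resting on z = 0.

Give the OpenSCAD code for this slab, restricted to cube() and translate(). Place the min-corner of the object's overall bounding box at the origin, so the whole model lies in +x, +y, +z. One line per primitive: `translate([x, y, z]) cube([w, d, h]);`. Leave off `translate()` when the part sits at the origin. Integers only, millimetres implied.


cube([1760, 1115, 112]);


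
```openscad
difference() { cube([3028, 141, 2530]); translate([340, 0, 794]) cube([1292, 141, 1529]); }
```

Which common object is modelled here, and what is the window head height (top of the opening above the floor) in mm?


A wall with a window opening. The window head height is 2323 mm.

A wall with a rectangular opening subtracted — a window. Sill at z = 794, opening 1529 mm tall, so the head is at 794 + 1529 = 2323 mm.


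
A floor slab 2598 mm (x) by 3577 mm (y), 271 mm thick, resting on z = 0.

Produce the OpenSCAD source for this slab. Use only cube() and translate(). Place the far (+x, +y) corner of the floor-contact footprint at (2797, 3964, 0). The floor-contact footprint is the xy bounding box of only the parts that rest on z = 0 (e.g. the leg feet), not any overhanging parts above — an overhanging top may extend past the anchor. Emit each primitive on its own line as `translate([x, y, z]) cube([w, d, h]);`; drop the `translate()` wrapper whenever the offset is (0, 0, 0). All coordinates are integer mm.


translate([199, 387, 0]) cube([2598, 3577, 271]);


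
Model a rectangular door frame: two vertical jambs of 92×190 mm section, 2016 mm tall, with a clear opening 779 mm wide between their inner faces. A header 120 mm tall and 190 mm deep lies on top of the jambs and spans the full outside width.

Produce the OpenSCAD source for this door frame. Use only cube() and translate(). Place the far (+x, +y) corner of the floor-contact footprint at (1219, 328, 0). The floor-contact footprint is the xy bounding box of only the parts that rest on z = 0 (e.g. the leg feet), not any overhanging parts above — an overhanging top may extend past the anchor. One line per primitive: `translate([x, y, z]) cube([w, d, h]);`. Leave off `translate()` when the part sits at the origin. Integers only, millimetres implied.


translate([256, 138, 0]) cube([92, 190, 2016]);
translate([1127, 138, 0]) cube([92, 190, 2016]);
translate([256, 138, 2016]) cube([963, 190, 120]);


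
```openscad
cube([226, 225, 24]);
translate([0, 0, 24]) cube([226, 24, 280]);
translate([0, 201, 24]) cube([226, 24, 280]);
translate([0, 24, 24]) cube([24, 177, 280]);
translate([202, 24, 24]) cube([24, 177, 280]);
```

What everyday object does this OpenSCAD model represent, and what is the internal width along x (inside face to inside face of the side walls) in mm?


An open box. The internal width is 178 mm.

A 226×225 base slab with four walls standing on it — an open box. The base is 226 mm wide and the walls are 24 mm thick, so the internal width is 226 − 2 × 24 = 178 mm.


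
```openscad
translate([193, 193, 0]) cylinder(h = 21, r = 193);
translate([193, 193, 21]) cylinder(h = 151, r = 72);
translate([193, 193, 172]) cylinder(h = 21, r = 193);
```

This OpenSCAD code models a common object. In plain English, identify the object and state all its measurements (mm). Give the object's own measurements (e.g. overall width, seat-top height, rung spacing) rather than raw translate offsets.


A spool: two coaxial disc flanges of radius 193 mm and thickness 21 mm, joined by a core cylinder of radius 72 mm and height 151 mm. The lower flange rests on z = 0 and the three cylinders share a vertical axis.


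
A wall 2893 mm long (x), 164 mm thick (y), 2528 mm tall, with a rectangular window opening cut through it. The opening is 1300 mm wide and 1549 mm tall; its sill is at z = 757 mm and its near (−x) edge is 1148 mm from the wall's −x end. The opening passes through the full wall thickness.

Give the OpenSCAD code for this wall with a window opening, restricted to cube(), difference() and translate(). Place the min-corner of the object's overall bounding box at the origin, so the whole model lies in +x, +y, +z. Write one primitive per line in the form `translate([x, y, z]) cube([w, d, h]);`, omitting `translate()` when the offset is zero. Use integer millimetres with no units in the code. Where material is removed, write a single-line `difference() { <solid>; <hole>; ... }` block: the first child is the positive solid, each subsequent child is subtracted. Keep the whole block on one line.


difference() { cube([2893, 164, 2528]); translate([1148, 0, 757]) cube([1300, 164, 1549]); }
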